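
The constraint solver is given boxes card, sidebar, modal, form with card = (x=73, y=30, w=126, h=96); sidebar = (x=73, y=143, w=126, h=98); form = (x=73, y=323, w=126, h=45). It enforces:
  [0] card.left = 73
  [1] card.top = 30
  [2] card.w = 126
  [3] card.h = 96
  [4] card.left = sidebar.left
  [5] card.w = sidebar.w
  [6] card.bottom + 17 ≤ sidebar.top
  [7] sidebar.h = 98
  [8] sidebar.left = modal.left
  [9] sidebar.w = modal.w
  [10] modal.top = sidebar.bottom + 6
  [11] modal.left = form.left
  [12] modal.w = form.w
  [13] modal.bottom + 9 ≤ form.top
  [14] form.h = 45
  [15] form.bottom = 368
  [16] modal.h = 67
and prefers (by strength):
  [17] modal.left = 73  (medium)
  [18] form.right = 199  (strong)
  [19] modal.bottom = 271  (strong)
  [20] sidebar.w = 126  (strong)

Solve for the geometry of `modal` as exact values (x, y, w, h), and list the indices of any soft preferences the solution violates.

1. modal.x = 73  [sidebar.left = modal.left]
2. modal.w = 126  [sidebar.w = modal.w]
3. modal.y = 247  [modal.top = sidebar.bottom + 6]
4. modal.h = 67  [modal.h = 67]

modal = (x=73, y=247, w=126, h=67)
violated soft preferences: 19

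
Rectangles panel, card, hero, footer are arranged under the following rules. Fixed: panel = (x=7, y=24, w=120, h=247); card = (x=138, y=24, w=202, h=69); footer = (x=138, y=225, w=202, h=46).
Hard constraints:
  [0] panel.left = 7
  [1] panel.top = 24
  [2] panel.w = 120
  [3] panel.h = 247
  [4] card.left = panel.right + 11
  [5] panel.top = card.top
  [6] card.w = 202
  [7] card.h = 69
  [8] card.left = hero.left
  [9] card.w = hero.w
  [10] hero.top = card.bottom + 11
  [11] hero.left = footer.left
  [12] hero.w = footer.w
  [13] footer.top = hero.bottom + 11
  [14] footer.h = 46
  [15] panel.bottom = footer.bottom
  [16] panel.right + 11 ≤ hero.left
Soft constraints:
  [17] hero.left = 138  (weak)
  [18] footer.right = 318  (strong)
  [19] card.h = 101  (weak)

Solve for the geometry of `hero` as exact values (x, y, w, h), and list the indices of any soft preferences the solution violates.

1. hero.x = 138  [card.left = hero.left]
2. hero.w = 202  [card.w = hero.w]
3. hero.y = 104  [hero.top = card.bottom + 11]
4. hero.h = 110  [footer.top = hero.bottom + 11]

hero = (x=138, y=104, w=202, h=110)
violated soft preferences: 18, 19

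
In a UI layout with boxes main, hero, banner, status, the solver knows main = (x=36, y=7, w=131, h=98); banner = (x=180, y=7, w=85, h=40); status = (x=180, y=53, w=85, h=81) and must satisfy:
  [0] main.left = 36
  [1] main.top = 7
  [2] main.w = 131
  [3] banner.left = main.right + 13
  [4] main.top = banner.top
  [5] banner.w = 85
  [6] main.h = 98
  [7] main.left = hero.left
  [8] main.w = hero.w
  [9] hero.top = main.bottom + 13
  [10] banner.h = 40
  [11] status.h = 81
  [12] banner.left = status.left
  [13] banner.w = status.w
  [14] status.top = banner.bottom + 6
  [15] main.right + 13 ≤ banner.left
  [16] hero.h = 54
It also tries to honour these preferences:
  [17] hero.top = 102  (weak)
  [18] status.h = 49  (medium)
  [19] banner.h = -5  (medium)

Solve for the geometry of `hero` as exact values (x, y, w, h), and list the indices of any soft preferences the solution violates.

hero = (x=36, y=118, w=131, h=54)
violated soft preferences: 17, 18, 19

1. hero.x = 36  [main.left = hero.left]
2. hero.w = 131  [main.w = hero.w]
3. hero.y = 118  [hero.top = main.bottom + 13]
4. hero.h = 54  [hero.h = 54]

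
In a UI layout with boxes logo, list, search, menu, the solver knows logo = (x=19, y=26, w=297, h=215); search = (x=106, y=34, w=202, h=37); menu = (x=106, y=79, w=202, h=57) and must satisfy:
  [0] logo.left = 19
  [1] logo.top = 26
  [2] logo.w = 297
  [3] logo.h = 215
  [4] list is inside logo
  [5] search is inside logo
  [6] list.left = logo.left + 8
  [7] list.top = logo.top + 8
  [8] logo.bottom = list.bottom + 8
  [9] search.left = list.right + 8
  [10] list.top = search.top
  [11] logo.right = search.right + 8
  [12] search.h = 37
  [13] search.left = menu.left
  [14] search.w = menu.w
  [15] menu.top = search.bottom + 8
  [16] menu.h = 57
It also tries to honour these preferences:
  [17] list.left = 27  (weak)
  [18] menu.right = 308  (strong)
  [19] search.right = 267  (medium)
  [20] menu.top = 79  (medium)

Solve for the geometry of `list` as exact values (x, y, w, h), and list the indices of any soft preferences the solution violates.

1. list.x = 27  [list.left = logo.left + 8]
2. list.y = 34  [list.top = logo.top + 8]
3. list.h = 199  [logo.bottom = list.bottom + 8]
4. list.w = 71  [search.left = list.right + 8]

list = (x=27, y=34, w=71, h=199)
violated soft preferences: 19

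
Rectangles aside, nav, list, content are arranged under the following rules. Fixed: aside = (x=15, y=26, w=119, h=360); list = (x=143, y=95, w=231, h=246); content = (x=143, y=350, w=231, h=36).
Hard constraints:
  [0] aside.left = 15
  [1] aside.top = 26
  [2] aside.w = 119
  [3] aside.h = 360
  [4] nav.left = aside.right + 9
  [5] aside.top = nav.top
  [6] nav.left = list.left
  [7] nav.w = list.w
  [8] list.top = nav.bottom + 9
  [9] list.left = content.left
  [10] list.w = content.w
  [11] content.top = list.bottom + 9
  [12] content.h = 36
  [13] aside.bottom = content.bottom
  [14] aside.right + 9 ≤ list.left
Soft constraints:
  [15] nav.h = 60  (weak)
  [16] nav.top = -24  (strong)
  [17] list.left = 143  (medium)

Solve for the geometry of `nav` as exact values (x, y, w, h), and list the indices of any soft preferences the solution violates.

1. nav.x = 143  [nav.left = aside.right + 9]
2. nav.y = 26  [aside.top = nav.top]
3. nav.w = 231  [nav.w = list.w]
4. nav.h = 60  [list.top = nav.bottom + 9]

nav = (x=143, y=26, w=231, h=60)
violated soft preferences: 16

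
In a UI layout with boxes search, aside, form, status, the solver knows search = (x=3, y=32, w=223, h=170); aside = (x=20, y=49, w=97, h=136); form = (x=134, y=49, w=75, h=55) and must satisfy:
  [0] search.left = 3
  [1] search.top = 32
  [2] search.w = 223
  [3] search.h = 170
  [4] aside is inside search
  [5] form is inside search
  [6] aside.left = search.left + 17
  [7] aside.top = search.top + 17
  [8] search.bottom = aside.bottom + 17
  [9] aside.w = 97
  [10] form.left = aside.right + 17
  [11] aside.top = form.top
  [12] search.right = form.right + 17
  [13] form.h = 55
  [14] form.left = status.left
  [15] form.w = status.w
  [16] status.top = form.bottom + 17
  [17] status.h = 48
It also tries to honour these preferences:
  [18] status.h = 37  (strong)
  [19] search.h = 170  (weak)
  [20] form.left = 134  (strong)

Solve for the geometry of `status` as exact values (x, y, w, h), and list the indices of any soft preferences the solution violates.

status = (x=134, y=121, w=75, h=48)
violated soft preferences: 18

1. status.x = 134  [form.left = status.left]
2. status.w = 75  [form.w = status.w]
3. status.y = 121  [status.top = form.bottom + 17]
4. status.h = 48  [status.h = 48]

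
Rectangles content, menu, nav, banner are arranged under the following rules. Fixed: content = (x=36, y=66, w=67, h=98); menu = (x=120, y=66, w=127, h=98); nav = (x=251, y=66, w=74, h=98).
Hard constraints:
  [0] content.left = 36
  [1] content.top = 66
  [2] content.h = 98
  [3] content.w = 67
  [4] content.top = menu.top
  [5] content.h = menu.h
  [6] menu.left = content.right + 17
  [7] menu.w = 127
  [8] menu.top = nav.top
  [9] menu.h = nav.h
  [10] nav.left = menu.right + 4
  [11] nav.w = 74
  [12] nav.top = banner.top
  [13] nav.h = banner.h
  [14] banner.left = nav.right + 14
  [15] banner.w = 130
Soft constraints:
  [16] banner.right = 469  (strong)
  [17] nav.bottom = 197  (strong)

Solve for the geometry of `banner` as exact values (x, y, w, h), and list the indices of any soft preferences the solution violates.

banner = (x=339, y=66, w=130, h=98)
violated soft preferences: 17

1. banner.y = 66  [nav.top = banner.top]
2. banner.h = 98  [nav.h = banner.h]
3. banner.x = 339  [banner.left = nav.right + 14]
4. banner.w = 130  [banner.w = 130]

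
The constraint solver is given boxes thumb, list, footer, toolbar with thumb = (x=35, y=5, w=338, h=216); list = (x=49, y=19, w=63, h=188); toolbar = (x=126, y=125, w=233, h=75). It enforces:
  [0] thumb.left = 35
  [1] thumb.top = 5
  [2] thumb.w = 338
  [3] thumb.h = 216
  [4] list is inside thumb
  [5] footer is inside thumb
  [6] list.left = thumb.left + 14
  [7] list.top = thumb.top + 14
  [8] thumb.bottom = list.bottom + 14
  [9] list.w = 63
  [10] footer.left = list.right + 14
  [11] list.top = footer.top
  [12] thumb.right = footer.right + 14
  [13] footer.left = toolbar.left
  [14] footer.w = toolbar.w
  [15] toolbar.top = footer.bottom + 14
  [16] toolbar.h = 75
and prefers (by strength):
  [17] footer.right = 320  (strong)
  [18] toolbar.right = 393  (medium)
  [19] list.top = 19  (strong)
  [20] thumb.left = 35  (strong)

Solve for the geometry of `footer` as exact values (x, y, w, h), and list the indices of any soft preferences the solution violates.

1. footer.x = 126  [footer.left = list.right + 14]
2. footer.y = 19  [list.top = footer.top]
3. footer.w = 233  [thumb.right = footer.right + 14]
4. footer.h = 92  [toolbar.top = footer.bottom + 14]

footer = (x=126, y=19, w=233, h=92)
violated soft preferences: 17, 18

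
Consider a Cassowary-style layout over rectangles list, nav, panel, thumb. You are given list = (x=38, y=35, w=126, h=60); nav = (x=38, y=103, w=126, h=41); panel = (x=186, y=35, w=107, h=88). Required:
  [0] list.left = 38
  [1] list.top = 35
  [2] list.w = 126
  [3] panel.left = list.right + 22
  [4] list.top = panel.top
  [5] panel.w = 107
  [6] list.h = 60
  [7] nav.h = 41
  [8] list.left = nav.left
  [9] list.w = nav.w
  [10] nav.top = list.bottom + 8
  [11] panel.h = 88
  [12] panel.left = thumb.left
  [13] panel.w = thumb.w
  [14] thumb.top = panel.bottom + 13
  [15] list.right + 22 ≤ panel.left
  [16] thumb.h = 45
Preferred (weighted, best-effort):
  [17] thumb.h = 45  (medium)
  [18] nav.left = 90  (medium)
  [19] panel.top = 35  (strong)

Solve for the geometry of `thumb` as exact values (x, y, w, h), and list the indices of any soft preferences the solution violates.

thumb = (x=186, y=136, w=107, h=45)
violated soft preferences: 18

1. thumb.x = 186  [panel.left = thumb.left]
2. thumb.w = 107  [panel.w = thumb.w]
3. thumb.y = 136  [thumb.top = panel.bottom + 13]
4. thumb.h = 45  [thumb.h = 45]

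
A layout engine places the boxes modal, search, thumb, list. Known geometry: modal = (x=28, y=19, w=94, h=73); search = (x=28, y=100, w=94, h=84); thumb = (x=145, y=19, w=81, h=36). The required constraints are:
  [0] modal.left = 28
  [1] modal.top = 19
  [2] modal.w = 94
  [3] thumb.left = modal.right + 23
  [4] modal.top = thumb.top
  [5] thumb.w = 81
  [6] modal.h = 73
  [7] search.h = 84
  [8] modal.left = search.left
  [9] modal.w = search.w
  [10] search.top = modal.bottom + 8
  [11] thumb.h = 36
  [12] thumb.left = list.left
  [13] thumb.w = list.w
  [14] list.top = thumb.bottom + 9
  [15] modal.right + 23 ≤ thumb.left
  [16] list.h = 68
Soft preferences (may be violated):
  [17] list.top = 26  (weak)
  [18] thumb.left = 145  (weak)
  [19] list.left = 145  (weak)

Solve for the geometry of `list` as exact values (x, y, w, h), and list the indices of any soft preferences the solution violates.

1. list.x = 145  [thumb.left = list.left]
2. list.w = 81  [thumb.w = list.w]
3. list.y = 64  [list.top = thumb.bottom + 9]
4. list.h = 68  [list.h = 68]

list = (x=145, y=64, w=81, h=68)
violated soft preferences: 17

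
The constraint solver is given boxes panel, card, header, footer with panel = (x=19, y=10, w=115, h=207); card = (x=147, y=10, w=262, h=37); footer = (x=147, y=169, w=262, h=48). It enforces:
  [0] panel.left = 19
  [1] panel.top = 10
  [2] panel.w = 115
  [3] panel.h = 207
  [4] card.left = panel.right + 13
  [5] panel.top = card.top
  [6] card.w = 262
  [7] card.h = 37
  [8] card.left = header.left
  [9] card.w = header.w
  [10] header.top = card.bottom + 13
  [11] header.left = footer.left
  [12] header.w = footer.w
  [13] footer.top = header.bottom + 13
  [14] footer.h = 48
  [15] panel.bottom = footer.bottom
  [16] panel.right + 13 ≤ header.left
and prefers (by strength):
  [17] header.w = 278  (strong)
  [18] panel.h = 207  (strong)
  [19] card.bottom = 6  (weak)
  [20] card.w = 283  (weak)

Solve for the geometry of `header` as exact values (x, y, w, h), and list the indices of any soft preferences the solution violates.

header = (x=147, y=60, w=262, h=96)
violated soft preferences: 17, 19, 20

1. header.x = 147  [card.left = header.left]
2. header.w = 262  [card.w = header.w]
3. header.y = 60  [header.top = card.bottom + 13]
4. header.h = 96  [footer.top = header.bottom + 13]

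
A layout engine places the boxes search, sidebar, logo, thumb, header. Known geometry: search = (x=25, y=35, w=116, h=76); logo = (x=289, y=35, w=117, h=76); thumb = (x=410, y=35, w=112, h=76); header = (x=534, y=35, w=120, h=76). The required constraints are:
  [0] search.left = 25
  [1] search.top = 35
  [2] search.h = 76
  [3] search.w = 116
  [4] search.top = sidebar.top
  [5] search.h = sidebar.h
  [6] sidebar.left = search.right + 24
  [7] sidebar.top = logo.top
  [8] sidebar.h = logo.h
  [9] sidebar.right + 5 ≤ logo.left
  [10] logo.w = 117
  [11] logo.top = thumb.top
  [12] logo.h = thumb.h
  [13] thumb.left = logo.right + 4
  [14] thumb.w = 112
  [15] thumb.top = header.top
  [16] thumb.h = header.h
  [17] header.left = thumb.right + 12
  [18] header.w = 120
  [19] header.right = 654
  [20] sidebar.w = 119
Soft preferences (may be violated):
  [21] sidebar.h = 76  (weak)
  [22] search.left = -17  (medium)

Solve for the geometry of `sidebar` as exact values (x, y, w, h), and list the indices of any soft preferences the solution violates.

1. sidebar.y = 35  [search.top = sidebar.top]
2. sidebar.h = 76  [search.h = sidebar.h]
3. sidebar.x = 165  [sidebar.left = search.right + 24]
4. sidebar.w = 119  [sidebar.w = 119]

sidebar = (x=165, y=35, w=119, h=76)
violated soft preferences: 22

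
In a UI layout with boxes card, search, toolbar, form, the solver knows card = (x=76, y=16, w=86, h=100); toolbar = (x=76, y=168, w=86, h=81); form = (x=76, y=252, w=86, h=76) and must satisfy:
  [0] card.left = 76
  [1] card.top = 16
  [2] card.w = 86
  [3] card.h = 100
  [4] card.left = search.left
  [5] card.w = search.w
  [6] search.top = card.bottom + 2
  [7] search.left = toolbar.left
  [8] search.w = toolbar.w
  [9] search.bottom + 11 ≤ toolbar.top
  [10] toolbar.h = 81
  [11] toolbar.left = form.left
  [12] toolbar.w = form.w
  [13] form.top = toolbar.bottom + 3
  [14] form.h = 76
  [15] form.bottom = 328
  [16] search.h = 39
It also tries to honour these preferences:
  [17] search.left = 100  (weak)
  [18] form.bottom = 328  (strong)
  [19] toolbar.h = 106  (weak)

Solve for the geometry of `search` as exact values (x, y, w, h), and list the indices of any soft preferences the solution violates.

search = (x=76, y=118, w=86, h=39)
violated soft preferences: 17, 19

1. search.x = 76  [card.left = search.left]
2. search.w = 86  [card.w = search.w]
3. search.y = 118  [search.top = card.bottom + 2]
4. search.h = 39  [search.h = 39]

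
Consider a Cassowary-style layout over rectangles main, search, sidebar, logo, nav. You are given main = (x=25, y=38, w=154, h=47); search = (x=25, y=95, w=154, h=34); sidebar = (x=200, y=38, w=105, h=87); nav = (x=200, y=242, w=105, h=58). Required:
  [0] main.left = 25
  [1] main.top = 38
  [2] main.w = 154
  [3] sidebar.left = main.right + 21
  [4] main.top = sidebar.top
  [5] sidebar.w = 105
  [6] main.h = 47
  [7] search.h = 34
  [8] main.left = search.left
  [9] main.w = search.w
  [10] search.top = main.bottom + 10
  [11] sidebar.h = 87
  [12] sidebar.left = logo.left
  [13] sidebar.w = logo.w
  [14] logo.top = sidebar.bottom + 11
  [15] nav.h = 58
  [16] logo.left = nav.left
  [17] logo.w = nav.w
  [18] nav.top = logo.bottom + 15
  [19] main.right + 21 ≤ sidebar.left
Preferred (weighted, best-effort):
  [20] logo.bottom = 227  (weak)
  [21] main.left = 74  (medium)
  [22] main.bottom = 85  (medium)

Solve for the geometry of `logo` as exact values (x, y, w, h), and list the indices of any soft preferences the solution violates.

1. logo.x = 200  [sidebar.left = logo.left]
2. logo.w = 105  [sidebar.w = logo.w]
3. logo.y = 136  [logo.top = sidebar.bottom + 11]
4. logo.h = 91  [nav.top = logo.bottom + 15]

logo = (x=200, y=136, w=105, h=91)
violated soft preferences: 21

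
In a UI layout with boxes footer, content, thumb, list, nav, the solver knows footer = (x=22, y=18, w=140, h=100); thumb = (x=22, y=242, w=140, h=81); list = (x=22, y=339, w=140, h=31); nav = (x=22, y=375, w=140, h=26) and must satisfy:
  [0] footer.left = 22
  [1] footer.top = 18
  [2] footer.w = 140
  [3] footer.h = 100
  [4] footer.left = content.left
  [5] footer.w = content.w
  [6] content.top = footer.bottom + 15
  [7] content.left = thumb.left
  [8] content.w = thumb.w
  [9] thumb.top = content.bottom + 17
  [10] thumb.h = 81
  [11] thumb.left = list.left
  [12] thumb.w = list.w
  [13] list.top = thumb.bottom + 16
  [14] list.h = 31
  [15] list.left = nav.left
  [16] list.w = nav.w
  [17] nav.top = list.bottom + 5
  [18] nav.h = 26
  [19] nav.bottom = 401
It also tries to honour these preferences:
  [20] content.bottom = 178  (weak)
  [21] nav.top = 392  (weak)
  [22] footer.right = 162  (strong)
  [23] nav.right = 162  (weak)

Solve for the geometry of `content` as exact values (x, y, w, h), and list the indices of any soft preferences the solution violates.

1. content.x = 22  [footer.left = content.left]
2. content.w = 140  [footer.w = content.w]
3. content.y = 133  [content.top = footer.bottom + 15]
4. content.h = 92  [thumb.top = content.bottom + 17]

content = (x=22, y=133, w=140, h=92)
violated soft preferences: 20, 21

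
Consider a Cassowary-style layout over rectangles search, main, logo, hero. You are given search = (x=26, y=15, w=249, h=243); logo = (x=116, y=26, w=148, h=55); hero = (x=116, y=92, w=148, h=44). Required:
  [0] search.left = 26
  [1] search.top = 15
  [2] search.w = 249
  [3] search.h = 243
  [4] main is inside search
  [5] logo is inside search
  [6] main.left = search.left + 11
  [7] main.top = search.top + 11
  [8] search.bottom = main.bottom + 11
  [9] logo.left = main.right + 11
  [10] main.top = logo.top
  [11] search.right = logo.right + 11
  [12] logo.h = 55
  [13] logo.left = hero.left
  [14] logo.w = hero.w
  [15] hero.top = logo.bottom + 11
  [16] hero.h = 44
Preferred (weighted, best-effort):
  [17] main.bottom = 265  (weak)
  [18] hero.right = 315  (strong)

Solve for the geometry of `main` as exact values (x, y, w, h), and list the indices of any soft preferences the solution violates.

main = (x=37, y=26, w=68, h=221)
violated soft preferences: 17, 18

1. main.x = 37  [main.left = search.left + 11]
2. main.y = 26  [main.top = search.top + 11]
3. main.h = 221  [search.bottom = main.bottom + 11]
4. main.w = 68  [logo.left = main.right + 11]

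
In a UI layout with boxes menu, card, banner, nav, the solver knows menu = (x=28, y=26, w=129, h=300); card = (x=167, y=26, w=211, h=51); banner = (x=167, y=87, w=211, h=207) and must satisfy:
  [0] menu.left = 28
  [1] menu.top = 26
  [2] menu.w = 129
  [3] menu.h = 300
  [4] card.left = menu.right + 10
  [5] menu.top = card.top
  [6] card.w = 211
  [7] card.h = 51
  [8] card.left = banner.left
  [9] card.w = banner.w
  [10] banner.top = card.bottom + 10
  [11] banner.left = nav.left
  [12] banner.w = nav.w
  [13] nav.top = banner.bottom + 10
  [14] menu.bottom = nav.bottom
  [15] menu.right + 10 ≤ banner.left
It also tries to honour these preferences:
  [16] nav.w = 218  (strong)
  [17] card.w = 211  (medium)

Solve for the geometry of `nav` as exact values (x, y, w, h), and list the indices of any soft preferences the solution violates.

nav = (x=167, y=304, w=211, h=22)
violated soft preferences: 16

1. nav.x = 167  [banner.left = nav.left]
2. nav.w = 211  [banner.w = nav.w]
3. nav.y = 304  [nav.top = banner.bottom + 10]
4. nav.h = 22  [menu.bottom = nav.bottom]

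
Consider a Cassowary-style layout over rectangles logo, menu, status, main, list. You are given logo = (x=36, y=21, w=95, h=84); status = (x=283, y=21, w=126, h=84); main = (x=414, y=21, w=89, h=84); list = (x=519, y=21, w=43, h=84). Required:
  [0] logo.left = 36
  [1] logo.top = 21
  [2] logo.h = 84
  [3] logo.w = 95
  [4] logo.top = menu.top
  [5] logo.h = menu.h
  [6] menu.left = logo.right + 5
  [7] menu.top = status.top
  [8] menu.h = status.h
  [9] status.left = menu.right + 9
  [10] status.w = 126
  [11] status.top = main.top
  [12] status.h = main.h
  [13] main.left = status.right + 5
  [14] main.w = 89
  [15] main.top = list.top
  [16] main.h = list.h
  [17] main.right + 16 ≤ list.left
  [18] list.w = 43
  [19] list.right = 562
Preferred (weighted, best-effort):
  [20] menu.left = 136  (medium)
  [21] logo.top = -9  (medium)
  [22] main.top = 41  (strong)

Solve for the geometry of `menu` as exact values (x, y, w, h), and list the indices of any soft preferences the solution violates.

1. menu.y = 21  [logo.top = menu.top]
2. menu.h = 84  [logo.h = menu.h]
3. menu.x = 136  [menu.left = logo.right + 5]
4. menu.w = 138  [status.left = menu.right + 9]

menu = (x=136, y=21, w=138, h=84)
violated soft preferences: 21, 22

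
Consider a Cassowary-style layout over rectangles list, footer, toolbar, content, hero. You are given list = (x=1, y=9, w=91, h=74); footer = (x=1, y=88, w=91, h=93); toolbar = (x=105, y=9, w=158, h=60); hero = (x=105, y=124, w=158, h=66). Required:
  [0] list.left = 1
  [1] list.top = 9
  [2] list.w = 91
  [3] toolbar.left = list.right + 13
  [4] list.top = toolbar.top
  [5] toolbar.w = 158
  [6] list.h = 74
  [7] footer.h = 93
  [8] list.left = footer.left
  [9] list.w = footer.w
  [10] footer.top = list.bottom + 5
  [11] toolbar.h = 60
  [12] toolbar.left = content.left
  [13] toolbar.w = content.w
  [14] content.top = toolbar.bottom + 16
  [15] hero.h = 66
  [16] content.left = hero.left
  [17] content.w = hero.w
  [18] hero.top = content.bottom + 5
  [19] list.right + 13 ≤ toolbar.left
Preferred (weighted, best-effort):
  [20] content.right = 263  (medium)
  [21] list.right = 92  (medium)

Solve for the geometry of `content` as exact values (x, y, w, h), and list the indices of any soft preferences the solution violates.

1. content.x = 105  [toolbar.left = content.left]
2. content.w = 158  [toolbar.w = content.w]
3. content.y = 85  [content.top = toolbar.bottom + 16]
4. content.h = 34  [hero.top = content.bottom + 5]

content = (x=105, y=85, w=158, h=34)
violated soft preferences: none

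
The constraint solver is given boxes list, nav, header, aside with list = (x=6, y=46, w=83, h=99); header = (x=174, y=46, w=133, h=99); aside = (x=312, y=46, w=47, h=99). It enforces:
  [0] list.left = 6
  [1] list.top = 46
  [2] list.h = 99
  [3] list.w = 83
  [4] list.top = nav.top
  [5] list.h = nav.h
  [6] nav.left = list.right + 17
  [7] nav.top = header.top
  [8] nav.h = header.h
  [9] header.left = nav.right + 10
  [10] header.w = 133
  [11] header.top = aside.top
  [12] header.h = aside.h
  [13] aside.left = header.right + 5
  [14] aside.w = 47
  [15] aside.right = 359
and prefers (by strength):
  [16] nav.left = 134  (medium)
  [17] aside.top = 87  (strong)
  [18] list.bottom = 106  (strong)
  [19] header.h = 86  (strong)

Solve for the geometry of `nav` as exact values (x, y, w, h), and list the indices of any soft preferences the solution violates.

nav = (x=106, y=46, w=58, h=99)
violated soft preferences: 16, 17, 18, 19

1. nav.y = 46  [list.top = nav.top]
2. nav.h = 99  [list.h = nav.h]
3. nav.x = 106  [nav.left = list.right + 17]
4. nav.w = 58  [header.left = nav.right + 10]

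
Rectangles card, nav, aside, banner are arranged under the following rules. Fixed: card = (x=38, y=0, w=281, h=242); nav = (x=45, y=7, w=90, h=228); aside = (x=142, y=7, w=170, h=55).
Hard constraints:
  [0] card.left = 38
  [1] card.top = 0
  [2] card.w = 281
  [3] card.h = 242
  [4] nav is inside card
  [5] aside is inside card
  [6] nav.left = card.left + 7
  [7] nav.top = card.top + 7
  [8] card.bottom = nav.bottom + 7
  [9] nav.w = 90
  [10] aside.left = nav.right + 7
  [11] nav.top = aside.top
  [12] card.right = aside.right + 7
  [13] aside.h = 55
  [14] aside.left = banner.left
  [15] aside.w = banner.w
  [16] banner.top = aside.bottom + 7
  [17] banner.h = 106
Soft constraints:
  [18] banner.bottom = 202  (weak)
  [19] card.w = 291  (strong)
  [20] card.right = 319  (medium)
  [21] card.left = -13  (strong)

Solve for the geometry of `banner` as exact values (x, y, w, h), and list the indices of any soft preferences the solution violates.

banner = (x=142, y=69, w=170, h=106)
violated soft preferences: 18, 19, 21

1. banner.x = 142  [aside.left = banner.left]
2. banner.w = 170  [aside.w = banner.w]
3. banner.y = 69  [banner.top = aside.bottom + 7]
4. banner.h = 106  [banner.h = 106]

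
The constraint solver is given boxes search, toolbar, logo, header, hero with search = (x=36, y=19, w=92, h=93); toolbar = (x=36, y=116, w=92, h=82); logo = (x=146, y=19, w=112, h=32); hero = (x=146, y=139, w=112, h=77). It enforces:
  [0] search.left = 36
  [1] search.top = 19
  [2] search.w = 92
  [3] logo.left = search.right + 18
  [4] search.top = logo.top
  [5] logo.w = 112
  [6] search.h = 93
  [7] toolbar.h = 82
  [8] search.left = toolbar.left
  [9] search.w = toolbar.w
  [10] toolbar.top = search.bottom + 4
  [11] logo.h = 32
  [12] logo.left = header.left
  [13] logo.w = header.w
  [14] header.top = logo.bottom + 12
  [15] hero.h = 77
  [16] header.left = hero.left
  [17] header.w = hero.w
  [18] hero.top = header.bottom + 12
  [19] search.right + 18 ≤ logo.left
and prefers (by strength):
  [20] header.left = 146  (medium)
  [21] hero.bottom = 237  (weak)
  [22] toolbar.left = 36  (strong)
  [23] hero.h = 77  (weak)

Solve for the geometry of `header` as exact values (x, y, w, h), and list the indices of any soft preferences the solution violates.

1. header.x = 146  [logo.left = header.left]
2. header.w = 112  [logo.w = header.w]
3. header.y = 63  [header.top = logo.bottom + 12]
4. header.h = 64  [hero.top = header.bottom + 12]

header = (x=146, y=63, w=112, h=64)
violated soft preferences: 21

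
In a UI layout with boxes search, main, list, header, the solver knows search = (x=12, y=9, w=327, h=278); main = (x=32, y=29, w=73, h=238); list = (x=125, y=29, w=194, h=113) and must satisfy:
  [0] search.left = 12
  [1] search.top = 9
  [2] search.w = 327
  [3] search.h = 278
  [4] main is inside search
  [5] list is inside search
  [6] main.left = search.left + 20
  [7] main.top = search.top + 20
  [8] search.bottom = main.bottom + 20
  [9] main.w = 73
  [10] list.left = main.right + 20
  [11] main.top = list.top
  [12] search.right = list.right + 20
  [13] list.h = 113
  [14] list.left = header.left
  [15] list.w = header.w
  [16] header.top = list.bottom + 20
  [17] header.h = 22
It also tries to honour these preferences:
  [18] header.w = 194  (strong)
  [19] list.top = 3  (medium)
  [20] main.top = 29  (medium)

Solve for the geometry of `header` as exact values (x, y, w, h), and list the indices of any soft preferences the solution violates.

header = (x=125, y=162, w=194, h=22)
violated soft preferences: 19

1. header.x = 125  [list.left = header.left]
2. header.w = 194  [list.w = header.w]
3. header.y = 162  [header.top = list.bottom + 20]
4. header.h = 22  [header.h = 22]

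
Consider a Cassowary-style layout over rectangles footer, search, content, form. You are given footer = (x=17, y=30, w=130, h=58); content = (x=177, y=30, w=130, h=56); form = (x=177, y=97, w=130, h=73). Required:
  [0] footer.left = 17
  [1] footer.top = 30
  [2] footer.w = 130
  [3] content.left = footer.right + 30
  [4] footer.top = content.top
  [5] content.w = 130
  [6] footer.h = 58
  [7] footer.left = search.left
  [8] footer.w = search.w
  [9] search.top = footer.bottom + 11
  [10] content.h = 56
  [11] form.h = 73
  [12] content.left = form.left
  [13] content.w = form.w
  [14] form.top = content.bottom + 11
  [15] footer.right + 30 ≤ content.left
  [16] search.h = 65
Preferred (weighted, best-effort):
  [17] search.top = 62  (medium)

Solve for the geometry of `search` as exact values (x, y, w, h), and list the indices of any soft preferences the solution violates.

1. search.x = 17  [footer.left = search.left]
2. search.w = 130  [footer.w = search.w]
3. search.y = 99  [search.top = footer.bottom + 11]
4. search.h = 65  [search.h = 65]

search = (x=17, y=99, w=130, h=65)
violated soft preferences: 17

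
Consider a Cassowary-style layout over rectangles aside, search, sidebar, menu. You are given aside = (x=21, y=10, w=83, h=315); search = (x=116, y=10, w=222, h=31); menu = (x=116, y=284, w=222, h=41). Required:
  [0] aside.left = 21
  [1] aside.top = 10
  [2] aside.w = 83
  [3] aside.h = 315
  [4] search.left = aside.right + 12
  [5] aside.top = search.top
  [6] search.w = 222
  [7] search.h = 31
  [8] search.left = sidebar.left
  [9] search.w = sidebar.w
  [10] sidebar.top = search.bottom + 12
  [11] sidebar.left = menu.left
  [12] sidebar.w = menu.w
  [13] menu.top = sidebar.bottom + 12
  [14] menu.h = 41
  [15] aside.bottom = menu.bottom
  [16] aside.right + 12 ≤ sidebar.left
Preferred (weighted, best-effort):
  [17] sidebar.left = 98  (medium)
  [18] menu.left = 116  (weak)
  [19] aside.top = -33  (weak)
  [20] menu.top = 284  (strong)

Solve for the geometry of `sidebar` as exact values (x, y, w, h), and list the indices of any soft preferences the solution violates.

sidebar = (x=116, y=53, w=222, h=219)
violated soft preferences: 17, 19

1. sidebar.x = 116  [search.left = sidebar.left]
2. sidebar.w = 222  [search.w = sidebar.w]
3. sidebar.y = 53  [sidebar.top = search.bottom + 12]
4. sidebar.h = 219  [menu.top = sidebar.bottom + 12]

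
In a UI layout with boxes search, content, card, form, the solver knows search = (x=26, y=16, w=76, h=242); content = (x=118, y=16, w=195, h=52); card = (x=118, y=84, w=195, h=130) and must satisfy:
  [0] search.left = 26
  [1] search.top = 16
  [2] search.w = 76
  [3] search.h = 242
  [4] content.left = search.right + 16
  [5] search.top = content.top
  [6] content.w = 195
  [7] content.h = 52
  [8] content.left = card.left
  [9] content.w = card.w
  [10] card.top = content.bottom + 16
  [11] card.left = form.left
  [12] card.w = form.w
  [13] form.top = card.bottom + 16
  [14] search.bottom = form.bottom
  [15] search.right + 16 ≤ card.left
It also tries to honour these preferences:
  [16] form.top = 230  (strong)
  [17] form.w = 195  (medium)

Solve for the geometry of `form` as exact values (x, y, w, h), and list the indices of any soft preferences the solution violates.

1. form.x = 118  [card.left = form.left]
2. form.w = 195  [card.w = form.w]
3. form.y = 230  [form.top = card.bottom + 16]
4. form.h = 28  [search.bottom = form.bottom]

form = (x=118, y=230, w=195, h=28)
violated soft preferences: none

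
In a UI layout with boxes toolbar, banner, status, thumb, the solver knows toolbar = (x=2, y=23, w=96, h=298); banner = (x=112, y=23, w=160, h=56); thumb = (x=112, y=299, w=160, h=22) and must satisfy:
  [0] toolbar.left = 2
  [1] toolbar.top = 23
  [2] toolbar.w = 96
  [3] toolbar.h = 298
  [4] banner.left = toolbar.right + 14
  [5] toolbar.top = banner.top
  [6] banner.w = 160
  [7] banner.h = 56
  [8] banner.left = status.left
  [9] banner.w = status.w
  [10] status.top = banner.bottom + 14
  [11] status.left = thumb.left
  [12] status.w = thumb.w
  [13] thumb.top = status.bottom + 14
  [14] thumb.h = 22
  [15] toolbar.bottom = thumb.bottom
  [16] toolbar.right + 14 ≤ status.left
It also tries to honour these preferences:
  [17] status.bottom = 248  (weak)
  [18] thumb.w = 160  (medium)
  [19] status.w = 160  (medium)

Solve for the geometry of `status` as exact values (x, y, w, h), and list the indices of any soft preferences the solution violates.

status = (x=112, y=93, w=160, h=192)
violated soft preferences: 17

1. status.x = 112  [banner.left = status.left]
2. status.w = 160  [banner.w = status.w]
3. status.y = 93  [status.top = banner.bottom + 14]
4. status.h = 192  [thumb.top = status.bottom + 14]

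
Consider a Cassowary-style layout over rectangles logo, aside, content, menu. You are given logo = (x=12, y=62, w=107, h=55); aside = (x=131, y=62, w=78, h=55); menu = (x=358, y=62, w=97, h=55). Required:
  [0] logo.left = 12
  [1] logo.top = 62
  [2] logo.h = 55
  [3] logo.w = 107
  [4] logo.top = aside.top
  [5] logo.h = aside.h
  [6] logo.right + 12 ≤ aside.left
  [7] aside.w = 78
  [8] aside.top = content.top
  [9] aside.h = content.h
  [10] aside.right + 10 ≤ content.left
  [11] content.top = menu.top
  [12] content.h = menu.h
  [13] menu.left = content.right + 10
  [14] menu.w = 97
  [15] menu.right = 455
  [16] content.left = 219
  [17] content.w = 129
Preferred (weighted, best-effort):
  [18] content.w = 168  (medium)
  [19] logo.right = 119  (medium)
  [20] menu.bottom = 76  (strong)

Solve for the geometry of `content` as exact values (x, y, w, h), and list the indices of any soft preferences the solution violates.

1. content.y = 62  [aside.top = content.top]
2. content.h = 55  [aside.h = content.h]
3. content.x = 219  [content.left = 219]
4. content.w = 129  [content.w = 129]

content = (x=219, y=62, w=129, h=55)
violated soft preferences: 18, 20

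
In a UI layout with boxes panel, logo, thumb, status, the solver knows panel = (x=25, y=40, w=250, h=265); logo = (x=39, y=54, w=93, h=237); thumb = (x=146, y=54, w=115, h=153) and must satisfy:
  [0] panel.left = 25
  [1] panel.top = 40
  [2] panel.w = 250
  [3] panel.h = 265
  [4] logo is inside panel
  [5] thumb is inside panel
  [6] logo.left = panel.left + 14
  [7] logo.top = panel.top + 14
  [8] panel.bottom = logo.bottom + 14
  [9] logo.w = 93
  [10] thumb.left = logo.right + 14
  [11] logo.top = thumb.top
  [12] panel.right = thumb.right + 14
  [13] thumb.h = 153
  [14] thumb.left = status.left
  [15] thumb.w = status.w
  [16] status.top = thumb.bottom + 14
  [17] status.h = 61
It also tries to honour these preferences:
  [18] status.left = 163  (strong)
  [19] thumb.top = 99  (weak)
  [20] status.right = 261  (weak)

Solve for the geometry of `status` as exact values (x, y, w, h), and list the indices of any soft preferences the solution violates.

1. status.x = 146  [thumb.left = status.left]
2. status.w = 115  [thumb.w = status.w]
3. status.y = 221  [status.top = thumb.bottom + 14]
4. status.h = 61  [status.h = 61]

status = (x=146, y=221, w=115, h=61)
violated soft preferences: 18, 19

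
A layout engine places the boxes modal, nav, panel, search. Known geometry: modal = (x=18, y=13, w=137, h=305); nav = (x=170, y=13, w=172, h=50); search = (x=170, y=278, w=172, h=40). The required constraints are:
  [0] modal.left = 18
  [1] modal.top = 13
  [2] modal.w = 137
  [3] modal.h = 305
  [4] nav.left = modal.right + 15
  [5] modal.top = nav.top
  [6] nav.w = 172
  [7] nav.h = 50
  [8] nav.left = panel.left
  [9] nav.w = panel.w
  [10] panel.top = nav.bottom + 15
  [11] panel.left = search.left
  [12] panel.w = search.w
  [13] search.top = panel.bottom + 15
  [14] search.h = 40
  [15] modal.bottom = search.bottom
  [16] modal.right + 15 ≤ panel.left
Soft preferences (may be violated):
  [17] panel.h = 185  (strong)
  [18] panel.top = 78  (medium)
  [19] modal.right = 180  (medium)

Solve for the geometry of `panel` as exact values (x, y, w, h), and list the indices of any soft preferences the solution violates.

1. panel.x = 170  [nav.left = panel.left]
2. panel.w = 172  [nav.w = panel.w]
3. panel.y = 78  [panel.top = nav.bottom + 15]
4. panel.h = 185  [search.top = panel.bottom + 15]

panel = (x=170, y=78, w=172, h=185)
violated soft preferences: 19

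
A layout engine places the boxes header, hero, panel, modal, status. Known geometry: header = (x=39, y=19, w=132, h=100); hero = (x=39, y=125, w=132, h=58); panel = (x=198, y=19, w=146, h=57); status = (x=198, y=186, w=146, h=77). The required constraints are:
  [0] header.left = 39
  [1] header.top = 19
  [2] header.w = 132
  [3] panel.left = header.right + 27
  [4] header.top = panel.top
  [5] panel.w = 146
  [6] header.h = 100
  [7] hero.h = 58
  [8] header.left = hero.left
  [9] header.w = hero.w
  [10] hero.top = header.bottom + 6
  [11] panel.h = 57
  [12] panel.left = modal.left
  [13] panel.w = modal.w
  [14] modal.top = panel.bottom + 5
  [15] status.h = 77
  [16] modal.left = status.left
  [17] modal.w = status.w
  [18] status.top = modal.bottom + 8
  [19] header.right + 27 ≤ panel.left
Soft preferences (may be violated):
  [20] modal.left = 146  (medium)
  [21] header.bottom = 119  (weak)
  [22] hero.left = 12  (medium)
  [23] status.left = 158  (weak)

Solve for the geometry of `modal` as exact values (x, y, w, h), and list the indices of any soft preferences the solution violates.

modal = (x=198, y=81, w=146, h=97)
violated soft preferences: 20, 22, 23

1. modal.x = 198  [panel.left = modal.left]
2. modal.w = 146  [panel.w = modal.w]
3. modal.y = 81  [modal.top = panel.bottom + 5]
4. modal.h = 97  [status.top = modal.bottom + 8]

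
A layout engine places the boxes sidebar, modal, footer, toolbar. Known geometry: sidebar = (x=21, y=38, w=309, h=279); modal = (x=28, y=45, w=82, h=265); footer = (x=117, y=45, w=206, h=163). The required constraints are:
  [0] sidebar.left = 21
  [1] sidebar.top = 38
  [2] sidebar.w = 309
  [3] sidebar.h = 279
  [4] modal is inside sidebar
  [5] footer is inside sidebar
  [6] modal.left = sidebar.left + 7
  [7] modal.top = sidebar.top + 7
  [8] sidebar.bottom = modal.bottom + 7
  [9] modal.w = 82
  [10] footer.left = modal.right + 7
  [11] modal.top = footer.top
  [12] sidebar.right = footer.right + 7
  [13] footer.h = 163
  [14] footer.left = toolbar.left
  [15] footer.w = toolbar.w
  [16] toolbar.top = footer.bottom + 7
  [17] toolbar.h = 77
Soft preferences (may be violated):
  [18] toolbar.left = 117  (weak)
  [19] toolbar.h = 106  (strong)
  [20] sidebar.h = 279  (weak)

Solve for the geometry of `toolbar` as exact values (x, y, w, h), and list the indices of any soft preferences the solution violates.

1. toolbar.x = 117  [footer.left = toolbar.left]
2. toolbar.w = 206  [footer.w = toolbar.w]
3. toolbar.y = 215  [toolbar.top = footer.bottom + 7]
4. toolbar.h = 77  [toolbar.h = 77]

toolbar = (x=117, y=215, w=206, h=77)
violated soft preferences: 19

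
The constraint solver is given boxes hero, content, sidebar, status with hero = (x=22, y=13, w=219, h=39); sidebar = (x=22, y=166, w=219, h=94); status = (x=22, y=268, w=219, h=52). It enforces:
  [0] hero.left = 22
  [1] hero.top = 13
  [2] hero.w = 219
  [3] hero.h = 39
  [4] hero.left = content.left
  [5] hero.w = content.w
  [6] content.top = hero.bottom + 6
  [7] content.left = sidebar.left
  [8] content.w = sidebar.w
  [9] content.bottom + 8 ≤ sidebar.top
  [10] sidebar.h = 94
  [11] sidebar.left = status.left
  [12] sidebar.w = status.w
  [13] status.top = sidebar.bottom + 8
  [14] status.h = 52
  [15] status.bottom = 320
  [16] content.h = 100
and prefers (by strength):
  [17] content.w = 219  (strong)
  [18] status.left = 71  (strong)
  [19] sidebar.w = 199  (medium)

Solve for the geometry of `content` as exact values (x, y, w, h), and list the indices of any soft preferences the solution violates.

content = (x=22, y=58, w=219, h=100)
violated soft preferences: 18, 19

1. content.x = 22  [hero.left = content.left]
2. content.w = 219  [hero.w = content.w]
3. content.y = 58  [content.top = hero.bottom + 6]
4. content.h = 100  [content.h = 100]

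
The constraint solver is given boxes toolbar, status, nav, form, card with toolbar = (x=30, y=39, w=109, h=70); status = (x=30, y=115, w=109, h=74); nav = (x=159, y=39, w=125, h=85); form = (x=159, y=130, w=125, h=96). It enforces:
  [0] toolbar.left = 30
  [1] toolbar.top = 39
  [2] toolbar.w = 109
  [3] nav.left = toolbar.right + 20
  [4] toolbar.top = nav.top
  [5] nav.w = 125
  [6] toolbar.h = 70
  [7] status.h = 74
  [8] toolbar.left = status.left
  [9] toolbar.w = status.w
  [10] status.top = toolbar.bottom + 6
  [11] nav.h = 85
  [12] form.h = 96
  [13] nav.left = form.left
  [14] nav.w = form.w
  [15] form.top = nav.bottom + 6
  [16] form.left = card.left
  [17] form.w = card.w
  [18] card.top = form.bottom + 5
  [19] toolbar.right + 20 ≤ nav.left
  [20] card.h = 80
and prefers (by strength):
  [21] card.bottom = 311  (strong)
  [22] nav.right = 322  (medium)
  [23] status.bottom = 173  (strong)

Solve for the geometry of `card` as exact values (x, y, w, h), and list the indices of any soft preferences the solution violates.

1. card.x = 159  [form.left = card.left]
2. card.w = 125  [form.w = card.w]
3. card.y = 231  [card.top = form.bottom + 5]
4. card.h = 80  [card.h = 80]

card = (x=159, y=231, w=125, h=80)
violated soft preferences: 22, 23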